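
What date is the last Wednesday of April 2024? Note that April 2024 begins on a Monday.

April 2024 begins on a Monday, so the first Wednesday is April 3 (2 days later).
April 2024 has 30 days. Adding weeks: 3, 10, 17, 24 — the last one ≤ 30 is the 24th.

April 24, 2024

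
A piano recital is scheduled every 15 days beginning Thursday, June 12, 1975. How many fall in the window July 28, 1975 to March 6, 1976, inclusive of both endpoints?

Occurrences land 15·i days after June 12, 1975 for i = 0, 1, 2, …
July 28, 1975 is 46 days after the start; 46 ÷ 15 = 3 remainder 1; since the remainder is 1, round up to i = 4. First occurrence in the window: #5 on August 11, 1975 (4×15 = 60 days in).
March 6, 1976 is 268 days after the start; 268 ÷ 15 = 17 remainder 13. Last occurrence in the window: #18 on February 22, 1976.
Occurrences #5 through #18: 14 in total.

14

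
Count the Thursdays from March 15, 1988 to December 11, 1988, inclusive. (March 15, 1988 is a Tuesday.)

March 15, 1988 is a Tuesday; the first Thursday on or after it is March 17, 1988 (2 days later).
From March 17, 1988 to December 11, 1988: 14 + 30 + 31 + 30 + 31 + 31 + 30 + 31 + 30 + 11 = 269 days (rest of March, April, May, June, July, August, September, October, November, December).
269 ÷ 7 = 38 full weeks with remainder 3, so 38 more Thursdays after the first → 39.

39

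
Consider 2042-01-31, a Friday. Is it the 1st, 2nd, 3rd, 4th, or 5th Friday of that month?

5th

Day 31 falls in week ⌈31/7⌉ of the month.
Days 1–7 hold the 1st Friday, 8–14 the 2nd, 15–21 the 3rd, 22–28 the 4th, 29–31 the 5th.
31 is in the range for the 5th.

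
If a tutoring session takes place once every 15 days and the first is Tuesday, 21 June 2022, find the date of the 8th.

The 8th occurrence is 7 intervals after the first: 7 × 15 = 105 days after 21 June 2022.
June has 30 days — 9 days to the end of June leaves 96.
July has 31 days (65 left).
August has 31 days (34 left).
September has 30 days (4 left).
4 days into October → 4 October 2022.

4 October 2022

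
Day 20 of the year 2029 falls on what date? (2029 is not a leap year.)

20 January 2029

20 into January → January 20.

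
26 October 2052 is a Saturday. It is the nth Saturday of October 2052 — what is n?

4th

Day 26 falls in week ⌈26/7⌉ of the month.
Days 1–7 hold the 1st Saturday, 8–14 the 2nd, 15–21 the 3rd, 22–28 the 4th, 29–31 the 5th.
26 is in the range for the 4th.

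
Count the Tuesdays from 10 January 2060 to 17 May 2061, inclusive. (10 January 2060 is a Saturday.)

10 January 2060 is a Saturday; the first Tuesday on or after it is 13 January 2060 (3 days later).
From 13 January 2060 to 17 May 2061: 353 + 137 = 490 days (rest of 2060, to 17 May 2061 in 2061).
490 ÷ 7 = 70 full weeks with remainder 0, so 70 more Tuesdays after the first → 71.

71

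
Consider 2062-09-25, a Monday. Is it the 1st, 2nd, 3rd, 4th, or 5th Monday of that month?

4th

Day 25 falls in week ⌈25/7⌉ of the month.
Days 1–7 hold the 1st Monday, 8–14 the 2nd, 15–21 the 3rd, 22–28 the 4th, 29–31 the 5th.
25 is in the range for the 4th.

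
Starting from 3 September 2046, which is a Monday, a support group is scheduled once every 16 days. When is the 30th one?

11 December 2047

The 30th occurrence is 29 intervals after the first: 29 × 16 = 464 days after 3 September 2046.
September has 30 days — 27 days to the end of September leaves 437.
From end of September to end of 2046 is 92 days (345 left).
January has 31 days (314 left).
February has 28 days (286 left).
March has 31 days (255 left).
April has 30 days (225 left).
May has 31 days (194 left).
June has 30 days (164 left).
July has 31 days (133 left).
August has 31 days (102 left).
September has 30 days (72 left).
October has 31 days (41 left).
November has 30 days (11 left).
11 days into December → 11 December 2047.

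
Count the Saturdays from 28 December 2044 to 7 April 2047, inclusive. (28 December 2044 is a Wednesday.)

28 December 2044 is a Wednesday; the first Saturday on or after it is 31 December 2044 (3 days later).
From 31 December 2044 to 7 April 2047: 0 + 365 + 365 + 97 = 827 days (rest of 2044, 2045, 2046, to 7 April 2047 in 2047).
827 ÷ 7 = 118 full weeks with remainder 1, so 118 more Saturdays after the first → 119.

119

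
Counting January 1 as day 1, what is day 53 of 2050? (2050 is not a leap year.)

January has 31 days (53 − 31 = 22 remain).
22 into February → February 22.

2050-02-22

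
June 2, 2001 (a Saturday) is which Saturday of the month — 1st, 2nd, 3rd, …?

1st

Day 2 falls in week ⌈2/7⌉ of the month.
Days 1–7 hold the 1st Saturday, 8–14 the 2nd, 15–21 the 3rd, 22–28 the 4th, 29–31 the 5th.
2 is in the range for the 1st.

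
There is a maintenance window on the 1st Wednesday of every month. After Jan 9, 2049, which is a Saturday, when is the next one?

Jan 2049 starts on a Friday, so its 1st Wednesday is Jan 6, 2049 (5 days in).
That is not after Jan 9, 2049, so look at Feb 2049.
Feb 2049 starts on a Monday, so its 1st Wednesday is Feb 3, 2049 (2 days in).

Feb 3, 2049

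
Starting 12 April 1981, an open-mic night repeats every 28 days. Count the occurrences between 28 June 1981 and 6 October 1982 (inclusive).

Occurrences land 28·i days after 12 April 1981 for i = 0, 1, 2, …
28 June 1981 is 77 days after the start; 77 ÷ 28 = 2 remainder 21; since the remainder is 21, round up to i = 3. First occurrence in the window: #4 on 5 July 1981 (3×28 = 84 days in).
6 October 1982 is 542 days after the start; 542 ÷ 28 = 19 remainder 10. Last occurrence in the window: #20 on 26 September 1982.
Occurrences #4 through #20: 17 in total.

17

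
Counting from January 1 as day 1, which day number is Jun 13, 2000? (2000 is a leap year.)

165

Days in months before Jun: 31 + 29 + 31 + 30 + 31 = 152.
Plus 13 days into Jun → day 165.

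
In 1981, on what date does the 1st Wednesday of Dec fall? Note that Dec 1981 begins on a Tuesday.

Dec 1981 begins on a Tuesday, so the first Wednesday is Dec 2 (1 day later).

Dec 2, 1981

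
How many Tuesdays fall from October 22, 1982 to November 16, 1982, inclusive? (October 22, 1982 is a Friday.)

October 22, 1982 is a Friday; the first Tuesday on or after it is October 26, 1982 (4 days later).
From October 26, 1982 to November 16, 1982: 5 + 16 = 21 days (rest of October, November).
21 ÷ 7 = 3 full weeks with remainder 0, so 3 more Tuesdays after the first → 4.

4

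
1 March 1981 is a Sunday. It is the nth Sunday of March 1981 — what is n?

Day 1 falls in week ⌈1/7⌉ of the month.
Days 1–7 hold the 1st Sunday, 8–14 the 2nd, 15–21 the 3rd, 22–28 the 4th, 29–31 the 5th.
1 is in the range for the 1st.

1st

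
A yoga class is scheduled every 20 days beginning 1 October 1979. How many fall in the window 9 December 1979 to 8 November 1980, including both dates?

Occurrences land 20·i days after 1 October 1979 for i = 0, 1, 2, …
9 December 1979 is 69 days after the start; 69 ÷ 20 = 3 remainder 9; since the remainder is 9, round up to i = 4. First occurrence in the window: #5 on 20 December 1979 (4×20 = 80 days in).
8 November 1980 is 404 days after the start; 404 ÷ 20 = 20 remainder 4. Last occurrence in the window: #21 on 4 November 1980.
Occurrences #5 through #21: 17 in total.

17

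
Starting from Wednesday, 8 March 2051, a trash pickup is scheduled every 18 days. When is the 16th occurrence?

3 December 2051

The 16th occurrence is 15 intervals after the first: 15 × 18 = 270 days after 8 March 2051.
March has 31 days — 23 days to the end of March leaves 247.
April has 30 days (217 left).
May has 31 days (186 left).
June has 30 days (156 left).
July has 31 days (125 left).
August has 31 days (94 left).
September has 30 days (64 left).
October has 31 days (33 left).
November has 30 days (3 left).
3 days into December → 3 December 2051.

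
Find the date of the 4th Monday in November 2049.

The first Monday of November 2049 is November 1.
The 4th Monday is 3 weeks later: 1 + 21 = 22.

November 22, 2049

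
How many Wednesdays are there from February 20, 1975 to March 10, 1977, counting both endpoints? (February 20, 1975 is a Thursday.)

107

February 20, 1975 is a Thursday; the first Wednesday on or after it is February 26, 1975 (6 days later).
From February 26, 1975 to March 10, 1977: 308 + 366 + 69 = 743 days (rest of 1975, 1976, to March 10, 1977 in 1977).
743 ÷ 7 = 106 full weeks with remainder 1, so 106 more Wednesdays after the first → 107.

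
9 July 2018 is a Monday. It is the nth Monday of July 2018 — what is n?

Day 9 falls in week ⌈9/7⌉ of the month.
Days 1–7 hold the 1st Monday, 8–14 the 2nd, 15–21 the 3rd, 22–28 the 4th, 29–31 the 5th.
9 is in the range for the 2nd.

2nd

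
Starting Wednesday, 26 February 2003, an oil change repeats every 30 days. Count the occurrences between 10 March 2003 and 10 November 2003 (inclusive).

Occurrences land 30·i days after 26 February 2003 for i = 0, 1, 2, …
10 March 2003 is 12 days after the start; 12 ÷ 30 = 0 remainder 12; since the remainder is 12, round up to i = 1. First occurrence in the window: #2 on 28 March 2003 (1×30 = 30 days in).
10 November 2003 is 257 days after the start; 257 ÷ 30 = 8 remainder 17. Last occurrence in the window: #9 on 24 October 2003.
Occurrences #2 through #9: 8 in total.

8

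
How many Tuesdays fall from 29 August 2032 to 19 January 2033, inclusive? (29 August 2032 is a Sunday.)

29 August 2032 is a Sunday; the first Tuesday on or after it is 31 August 2032 (2 days later).
From 31 August 2032 to 19 January 2033: 0 + 30 + 31 + 30 + 31 + 19 = 141 days (rest of August, September, October, November, December, January).
141 ÷ 7 = 20 full weeks with remainder 1, so 20 more Tuesdays after the first → 21.

21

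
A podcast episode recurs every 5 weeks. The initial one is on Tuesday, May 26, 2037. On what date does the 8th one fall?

Jan 26, 2038

The 8th occurrence is 7 intervals after the first: 7 × 35 = 245 days after May 26, 2037.
May has 31 days — 5 days to the end of May leaves 240.
Jun has 30 days (210 left).
Jul has 31 days (179 left).
Aug has 31 days (148 left).
Sep has 30 days (118 left).
Oct has 31 days (87 left).
Nov has 30 days (57 left).
Dec has 31 days (26 left).
26 days into Jan → Jan 26, 2038.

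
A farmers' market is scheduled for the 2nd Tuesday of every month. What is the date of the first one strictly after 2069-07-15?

2069-08-13

July 2069 starts on a Monday; its first Tuesday is the 2nd, so the 2nd Tuesday is the 9th — 2069-07-09.
That is not after 2069-07-15, so look at August 2069.
August 2069 starts on a Thursday; its first Tuesday is the 6th, so the 2nd Tuesday is the 13th — 2069-08-13.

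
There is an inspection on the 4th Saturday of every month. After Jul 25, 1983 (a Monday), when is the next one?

Aug 27, 1983

Jul 1983 starts on a Friday; its first Saturday is the 2nd, so the 4th Saturday is the 23rd — Jul 23, 1983.
That is not after Jul 25, 1983, so look at Aug 1983.
Aug 1983 starts on a Monday; its first Saturday is the 6th, so the 4th Saturday is the 27th — Aug 27, 1983.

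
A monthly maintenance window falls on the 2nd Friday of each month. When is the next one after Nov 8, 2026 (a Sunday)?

Nov 2026 starts on a Sunday; its first Friday is the 6th, so the 2nd Friday is the 13th — Nov 13, 2026.
Nov 13, 2026 is after Nov 8, 2026, so that is the next one.

Nov 13, 2026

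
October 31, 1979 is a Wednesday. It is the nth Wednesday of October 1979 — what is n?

Day 31 falls in week ⌈31/7⌉ of the month.
Days 1–7 hold the 1st Wednesday, 8–14 the 2nd, 15–21 the 3rd, 22–28 the 4th, 29–31 the 5th.
31 is in the range for the 5th.

5th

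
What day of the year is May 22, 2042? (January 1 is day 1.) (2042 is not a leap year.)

Days in months before May: 31 + 28 + 31 + 30 = 120.
Plus 22 days into May → day 142.

142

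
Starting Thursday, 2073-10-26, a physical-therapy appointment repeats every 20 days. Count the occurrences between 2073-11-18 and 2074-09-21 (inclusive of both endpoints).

15

Occurrences land 20·i days after 2073-10-26 for i = 0, 1, 2, …
2073-11-18 is 23 days after the start; 23 ÷ 20 = 1 remainder 3; since the remainder is 3, round up to i = 2. First occurrence in the window: #3 on 2073-12-05 (2×20 = 40 days in).
2074-09-21 is 330 days after the start; 330 ÷ 20 = 16 remainder 10. Last occurrence in the window: #17 on 2074-09-11.
Occurrences #3 through #17: 15 in total.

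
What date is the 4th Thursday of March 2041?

The first Thursday of March 2041 is March 7.
The 4th Thursday is 3 weeks later: 7 + 21 = 28.

2041-03-28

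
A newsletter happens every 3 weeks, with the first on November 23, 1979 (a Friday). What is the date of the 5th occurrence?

February 15, 1980

The 5th occurrence is 4 intervals after the first: 4 × 21 = 84 days after November 23, 1979.
November has 30 days — 7 days to the end of November leaves 77.
December has 31 days (46 left).
January has 31 days (15 left).
15 days into February → February 15, 1980.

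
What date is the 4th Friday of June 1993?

1993-06-25

June 1993 begins on a Tuesday, so the first Friday is June 4 (3 days later).
The 4th Friday is 3 weeks later: 4 + 21 = 25.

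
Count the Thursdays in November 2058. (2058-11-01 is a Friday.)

4

2058-11-01 is a Friday; the first Thursday on or after it is 2058-11-07 (6 days later).
From 2058-11-07 to 2058-11-30 is 30 − 7 = 23 days.
23 ÷ 7 = 3 full weeks with remainder 2, so 3 more Thursdays after the first → 4.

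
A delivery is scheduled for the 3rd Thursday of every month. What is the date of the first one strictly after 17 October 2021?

21 October 2021

October 2021 starts on a Friday; its first Thursday is the 7th, so the 3rd Thursday is the 21st — 21 October 2021.
21 October 2021 is after 17 October 2021, so that is the next one.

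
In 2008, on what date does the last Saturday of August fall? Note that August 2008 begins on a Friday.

August 30, 2008

August 2008 begins on a Friday, so the first Saturday is August 2 (1 day later).
August 2008 has 31 days. Adding weeks: 2, 9, 16, 23, 30 — the last one ≤ 31 is the 30th.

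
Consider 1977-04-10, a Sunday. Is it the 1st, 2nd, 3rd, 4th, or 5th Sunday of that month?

Day 10 falls in week ⌈10/7⌉ of the month.
Days 1–7 hold the 1st Sunday, 8–14 the 2nd, 15–21 the 3rd, 22–28 the 4th, 29–31 the 5th.
10 is in the range for the 2nd.

2nd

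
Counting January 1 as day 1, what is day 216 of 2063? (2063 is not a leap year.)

January has 31 days (216 − 31 = 185 remain).
February has 28 days (185 − 28 = 157 remain).
March has 31 days (157 − 31 = 126 remain).
April has 30 days (126 − 30 = 96 remain).
May has 31 days (96 − 31 = 65 remain).
June has 30 days (65 − 30 = 35 remain).
July has 31 days (35 − 31 = 4 remain).
4 into August → August 4.

August 4, 2063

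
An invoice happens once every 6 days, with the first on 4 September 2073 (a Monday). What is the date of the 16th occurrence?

The 16th occurrence is 15 intervals after the first: 15 × 6 = 90 days after 4 September 2073.
September has 30 days — 26 days to the end of September leaves 64.
October has 31 days (33 left).
November has 30 days (3 left).
3 days into December → 3 December 2073.

3 December 2073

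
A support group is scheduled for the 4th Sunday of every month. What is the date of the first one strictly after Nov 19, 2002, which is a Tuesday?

Nov 24, 2002

Nov 2002 starts on a Friday; its first Sunday is the 3rd, so the 4th Sunday is the 24th — Nov 24, 2002.
Nov 24, 2002 is after Nov 19, 2002, so that is the next one.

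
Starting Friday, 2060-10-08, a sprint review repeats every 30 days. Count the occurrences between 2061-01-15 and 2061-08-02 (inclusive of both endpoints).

Occurrences land 30·i days after 2060-10-08 for i = 0, 1, 2, …
2061-01-15 is 99 days after the start; 99 ÷ 30 = 3 remainder 9; since the remainder is 9, round up to i = 4. First occurrence in the window: #5 on 2061-02-05 (4×30 = 120 days in).
2061-08-02 is 298 days after the start; 298 ÷ 30 = 9 remainder 28. Last occurrence in the window: #10 on 2061-07-05.
Occurrences #5 through #10: 6 in total.

6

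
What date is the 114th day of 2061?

Jan has 31 days (114 − 31 = 83 remain).
Feb has 28 days (83 − 28 = 55 remain).
Mar has 31 days (55 − 31 = 24 remain).
24 into Apr → Apr 24.

Apr 24, 2061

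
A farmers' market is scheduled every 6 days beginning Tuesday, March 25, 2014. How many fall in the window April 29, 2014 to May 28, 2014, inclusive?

5

Occurrences land 6·i days after March 25, 2014 for i = 0, 1, 2, …
April 29, 2014 is 35 days after the start; 35 ÷ 6 = 5 remainder 5; since the remainder is 5, round up to i = 6. First occurrence in the window: #7 on April 30, 2014 (6×6 = 36 days in).
May 28, 2014 is 64 days after the start; 64 ÷ 6 = 10 remainder 4. Last occurrence in the window: #11 on May 24, 2014.
Occurrences #7 through #11: 5 in total.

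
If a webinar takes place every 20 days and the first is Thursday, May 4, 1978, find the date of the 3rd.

Jun 13, 1978

The 3rd occurrence is 2 intervals after the first: 2 × 20 = 40 days after May 4, 1978.
May has 31 days — 27 days to the end of May leaves 13.
13 days into Jun → Jun 13, 1978.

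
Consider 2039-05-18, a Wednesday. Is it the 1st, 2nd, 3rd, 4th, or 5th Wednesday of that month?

Day 18 falls in week ⌈18/7⌉ of the month.
Days 1–7 hold the 1st Wednesday, 8–14 the 2nd, 15–21 the 3rd, 22–28 the 4th, 29–31 the 5th.
18 is in the range for the 3rd.

3rd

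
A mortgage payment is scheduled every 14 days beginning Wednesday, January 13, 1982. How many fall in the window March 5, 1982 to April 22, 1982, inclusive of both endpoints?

4

Occurrences land 14·i days after January 13, 1982 for i = 0, 1, 2, …
March 5, 1982 is 51 days after the start; 51 ÷ 14 = 3 remainder 9; since the remainder is 9, round up to i = 4. First occurrence in the window: #5 on March 10, 1982 (4×14 = 56 days in).
April 22, 1982 is 99 days after the start; 99 ÷ 14 = 7 remainder 1. Last occurrence in the window: #8 on April 21, 1982.
Occurrences #5 through #8: 4 in total.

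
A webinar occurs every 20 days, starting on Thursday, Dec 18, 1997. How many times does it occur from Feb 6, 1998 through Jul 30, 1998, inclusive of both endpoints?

9

Occurrences land 20·i days after Dec 18, 1997 for i = 0, 1, 2, …
Feb 6, 1998 is 50 days after the start; 50 ÷ 20 = 2 remainder 10; since the remainder is 10, round up to i = 3. First occurrence in the window: #4 on Feb 16, 1998 (3×20 = 60 days in).
Jul 30, 1998 is 224 days after the start; 224 ÷ 20 = 11 remainder 4. Last occurrence in the window: #12 on Jul 26, 1998.
Occurrences #4 through #12: 9 in total.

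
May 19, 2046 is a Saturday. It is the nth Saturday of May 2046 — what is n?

Day 19 falls in week ⌈19/7⌉ of the month.
Days 1–7 hold the 1st Saturday, 8–14 the 2nd, 15–21 the 3rd, 22–28 the 4th, 29–31 the 5th.
19 is in the range for the 3rd.

3rd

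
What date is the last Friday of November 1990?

The first Friday of November 1990 is November 2.
November 1990 has 30 days. Adding weeks: 2, 9, 16, 23, 30 — the last one ≤ 30 is the 30th.

30 November 1990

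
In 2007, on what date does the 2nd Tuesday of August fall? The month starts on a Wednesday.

2007-08-14

August 2007 begins on a Wednesday, so the first Tuesday is August 7 (6 days later).
The 2nd Tuesday is 1 weeks later: 7 + 7 = 14.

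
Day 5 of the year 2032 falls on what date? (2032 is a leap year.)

January 5, 2032

5 into January → January 5.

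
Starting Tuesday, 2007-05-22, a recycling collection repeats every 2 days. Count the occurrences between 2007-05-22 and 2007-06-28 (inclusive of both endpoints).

Occurrences land 2·i days after 2007-05-22 for i = 0, 1, 2, …
The window opens on the start date, so the first occurrence inside is #1 on 2007-05-22.
2007-06-28 is 37 days after the start; 37 ÷ 2 = 18 remainder 1. Last occurrence in the window: #19 on 2007-06-27.
Occurrences #1 through #19: 19 in total.

19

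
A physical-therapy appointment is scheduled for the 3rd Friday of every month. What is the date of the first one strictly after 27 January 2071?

January 2071 starts on a Thursday; its first Friday is the 2nd, so the 3rd Friday is the 16th — 16 January 2071.
That is not after 27 January 2071, so look at February 2071.
February 2071 starts on a Sunday; its first Friday is the 6th, so the 3rd Friday is the 20th — 20 February 2071.

20 February 2071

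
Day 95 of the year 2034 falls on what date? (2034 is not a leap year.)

January has 31 days (95 − 31 = 64 remain).
February has 28 days (64 − 28 = 36 remain).
March has 31 days (36 − 31 = 5 remain).
5 into April → April 5.

2034-04-05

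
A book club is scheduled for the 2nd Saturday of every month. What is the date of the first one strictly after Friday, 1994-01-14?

January 1994 starts on a Saturday; its first Saturday is the 1st, so the 2nd Saturday is the 8th — 1994-01-08.
That is not after 1994-01-14, so look at February 1994.
February 1994 starts on a Tuesday; its first Saturday is the 5th, so the 2nd Saturday is the 12th — 1994-02-12.

1994-02-12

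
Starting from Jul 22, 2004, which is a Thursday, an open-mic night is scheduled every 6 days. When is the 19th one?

Nov 7, 2004

The 19th occurrence is 18 intervals after the first: 18 × 6 = 108 days after Jul 22, 2004.
Jul has 31 days — 9 days to the end of Jul leaves 99.
Aug has 31 days (68 left).
Sep has 30 days (38 left).
Oct has 31 days (7 left).
7 days into Nov → Nov 7, 2004.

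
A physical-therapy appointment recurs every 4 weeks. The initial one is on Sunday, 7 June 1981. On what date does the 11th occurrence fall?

The 11th occurrence is 10 intervals after the first: 10 × 28 = 280 days after 7 June 1981.
June has 30 days — 23 days to the end of June leaves 257.
July has 31 days (226 left).
August has 31 days (195 left).
September has 30 days (165 left).
October has 31 days (134 left).
November has 30 days (104 left).
December has 31 days (73 left).
January has 31 days (42 left).
February has 28 days (14 left).
14 days into March → 14 March 1982.

14 March 1982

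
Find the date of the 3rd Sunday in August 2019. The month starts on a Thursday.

August 2019 begins on a Thursday, so the first Sunday is August 4 (3 days later).
The 3rd Sunday is 2 weeks later: 4 + 14 = 18.

18 August 2019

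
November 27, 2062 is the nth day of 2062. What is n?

331

Days in months before November: 31 + 28 + 31 + 30 + 31 + 30 + 31 + 31 + 30 + 31 = 304.
Plus 27 days into November → day 331.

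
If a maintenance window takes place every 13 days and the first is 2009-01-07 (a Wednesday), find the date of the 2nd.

The 2nd occurrence is 1 interval after the first: 1 × 13 = 13 days after 2009-01-07.
13 days later is 2009-01-20.

2009-01-20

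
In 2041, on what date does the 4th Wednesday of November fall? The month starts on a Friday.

November 27, 2041

November 2041 begins on a Friday, so the first Wednesday is November 6 (5 days later).
The 4th Wednesday is 3 weeks later: 6 + 21 = 27.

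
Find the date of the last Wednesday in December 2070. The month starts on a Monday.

31 December 2070

December 2070 begins on a Monday, so the first Wednesday is December 3 (2 days later).
December 2070 has 31 days. Adding weeks: 3, 10, 17, 24, 31 — the last one ≤ 31 is the 31st.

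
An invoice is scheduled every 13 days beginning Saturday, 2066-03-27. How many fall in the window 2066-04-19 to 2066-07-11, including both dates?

Occurrences land 13·i days after 2066-03-27 for i = 0, 1, 2, …
2066-04-19 is 23 days after the start; 23 ÷ 13 = 1 remainder 10; since the remainder is 10, round up to i = 2. First occurrence in the window: #3 on 2066-04-22 (2×13 = 26 days in).
2066-07-11 is 106 days after the start; 106 ÷ 13 = 8 remainder 2. Last occurrence in the window: #9 on 2066-07-09.
Occurrences #3 through #9: 7 in total.

7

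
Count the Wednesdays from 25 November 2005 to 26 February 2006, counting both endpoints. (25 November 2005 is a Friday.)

25 November 2005 is a Friday; the first Wednesday on or after it is 30 November 2005 (5 days later).
From 30 November 2005 to 26 February 2006: 0 + 31 + 31 + 26 = 88 days (rest of November, December, January, February).
88 ÷ 7 = 12 full weeks with remainder 4, so 12 more Wednesdays after the first → 13.

13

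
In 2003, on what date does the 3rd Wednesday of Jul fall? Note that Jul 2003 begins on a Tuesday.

Jul 16, 2003

Jul 2003 begins on a Tuesday, so the first Wednesday is Jul 2 (1 day later).
The 3rd Wednesday is 2 weeks later: 2 + 14 = 16.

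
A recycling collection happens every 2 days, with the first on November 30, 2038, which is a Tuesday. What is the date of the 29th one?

The 29th occurrence is 28 intervals after the first: 28 × 2 = 56 days after November 30, 2038.
November has 30 days — 0 days to the end of November leaves 56.
December has 31 days (25 left).
25 days into January → January 25, 2039.

January 25, 2039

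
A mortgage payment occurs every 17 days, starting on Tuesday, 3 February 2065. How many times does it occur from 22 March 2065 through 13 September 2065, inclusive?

11

Occurrences land 17·i days after 3 February 2065 for i = 0, 1, 2, …
22 March 2065 is 47 days after the start; 47 ÷ 17 = 2 remainder 13; since the remainder is 13, round up to i = 3. First occurrence in the window: #4 on 26 March 2065 (3×17 = 51 days in).
13 September 2065 is 222 days after the start; 222 ÷ 17 = 13 remainder 1. Last occurrence in the window: #14 on 12 September 2065.
Occurrences #4 through #14: 11 in total.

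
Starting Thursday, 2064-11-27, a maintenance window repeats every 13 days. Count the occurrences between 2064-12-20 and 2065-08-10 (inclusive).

Occurrences land 13·i days after 2064-11-27 for i = 0, 1, 2, …
2064-12-20 is 23 days after the start; 23 ÷ 13 = 1 remainder 10; since the remainder is 10, round up to i = 2. First occurrence in the window: #3 on 2064-12-23 (2×13 = 26 days in).
2065-08-10 is 256 days after the start; 256 ÷ 13 = 19 remainder 9. Last occurrence in the window: #20 on 2065-08-01.
Occurrences #3 through #20: 18 in total.

18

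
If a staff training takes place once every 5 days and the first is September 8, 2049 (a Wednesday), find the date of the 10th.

October 23, 2049

The 10th occurrence is 9 intervals after the first: 9 × 5 = 45 days after September 8, 2049.
September has 30 days — 22 days to the end of September leaves 23.
23 days into October → October 23, 2049.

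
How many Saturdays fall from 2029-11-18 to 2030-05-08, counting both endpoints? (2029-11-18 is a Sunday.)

2029-11-18 is a Sunday; the first Saturday on or after it is 2029-11-24 (6 days later).
From 2029-11-24 to 2030-05-08: 6 + 31 + 31 + 28 + 31 + 30 + 8 = 165 days (rest of November, December, January, February, March, April, May).
165 ÷ 7 = 23 full weeks with remainder 4, so 23 more Saturdays after the first → 24.

24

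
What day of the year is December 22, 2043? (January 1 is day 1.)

356

Days in months before December: 31 + 28 + 31 + 30 + 31 + 30 + 31 + 31 + 30 + 31 + 30 = 334.
Plus 22 days into December → day 356.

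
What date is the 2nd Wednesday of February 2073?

2073-02-08

The first Wednesday of February 2073 is February 1.
The 2nd Wednesday is 1 weeks later: 1 + 7 = 8.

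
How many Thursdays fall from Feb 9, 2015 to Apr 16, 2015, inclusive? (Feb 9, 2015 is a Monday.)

Feb 9, 2015 is a Monday; the first Thursday on or after it is Feb 12, 2015 (3 days later).
From Feb 12, 2015 to Apr 16, 2015: 16 + 31 + 16 = 63 days (rest of Feb, Mar, Apr).
63 ÷ 7 = 9 full weeks with remainder 0, so 9 more Thursdays after the first → 10.

10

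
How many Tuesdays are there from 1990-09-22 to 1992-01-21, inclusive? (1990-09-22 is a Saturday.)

1990-09-22 is a Saturday; the first Tuesday on or after it is 1990-09-25 (3 days later).
From 1990-09-25 to 1992-01-21: 97 + 365 + 21 = 483 days (rest of 1990, 1991, to 1992-01-21 in 1992).
483 ÷ 7 = 69 full weeks with remainder 0, so 69 more Tuesdays after the first → 70.

70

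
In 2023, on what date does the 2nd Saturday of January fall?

The first Saturday of January 2023 is January 7.
The 2nd Saturday is 1 weeks later: 7 + 7 = 14.

14 January 2023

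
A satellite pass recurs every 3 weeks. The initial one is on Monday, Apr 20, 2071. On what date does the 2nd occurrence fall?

May 11, 2071

The 2nd occurrence is 1 interval after the first: 1 × 21 = 21 days after Apr 20, 2071.
Apr has 30 days — 10 days to the end of Apr leaves 11.
11 days into May → May 11, 2071.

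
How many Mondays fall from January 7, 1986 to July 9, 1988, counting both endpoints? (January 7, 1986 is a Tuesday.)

January 7, 1986 is a Tuesday; the first Monday on or after it is January 13, 1986 (6 days later).
From January 13, 1986 to July 9, 1988: 352 + 365 + 191 = 908 days (rest of 1986, 1987, to July 9, 1988 in 1988).
908 ÷ 7 = 129 full weeks with remainder 5, so 129 more Mondays after the first → 130.

130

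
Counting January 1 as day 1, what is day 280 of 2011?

October 7, 2011

January has 31 days (280 − 31 = 249 remain).
February has 28 days (249 − 28 = 221 remain).
March has 31 days (221 − 31 = 190 remain).
April has 30 days (190 − 30 = 160 remain).
May has 31 days (160 − 31 = 129 remain).
June has 30 days (129 − 30 = 99 remain).
July has 31 days (99 − 31 = 68 remain).
August has 31 days (68 − 31 = 37 remain).
September has 30 days (37 − 30 = 7 remain).
7 into October → October 7.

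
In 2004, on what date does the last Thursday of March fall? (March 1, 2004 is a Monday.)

March 2004 begins on a Monday, so the first Thursday is March 4 (3 days later).
March 2004 has 31 days. Adding weeks: 4, 11, 18, 25 — the last one ≤ 31 is the 25th.

25 March 2004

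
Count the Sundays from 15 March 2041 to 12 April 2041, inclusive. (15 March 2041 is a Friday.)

15 March 2041 is a Friday; the first Sunday on or after it is 17 March 2041 (2 days later).
From 17 March 2041 to 12 April 2041: 14 + 12 = 26 days (rest of March, April).
26 ÷ 7 = 3 full weeks with remainder 5, so 3 more Sundays after the first → 4.

4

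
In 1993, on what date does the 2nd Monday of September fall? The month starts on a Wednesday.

September 1993 begins on a Wednesday, so the first Monday is September 6 (5 days later).
The 2nd Monday is 1 weeks later: 6 + 7 = 13.

13 September 1993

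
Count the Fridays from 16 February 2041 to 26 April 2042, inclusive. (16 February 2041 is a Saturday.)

62

16 February 2041 is a Saturday; the first Friday on or after it is 22 February 2041 (6 days later).
From 22 February 2041 to 26 April 2042: 312 + 116 = 428 days (rest of 2041, to 26 April 2042 in 2042).
428 ÷ 7 = 61 full weeks with remainder 1, so 61 more Fridays after the first → 62.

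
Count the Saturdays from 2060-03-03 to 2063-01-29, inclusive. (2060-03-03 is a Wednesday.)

152

2060-03-03 is a Wednesday; the first Saturday on or after it is 2060-03-06 (3 days later).
From 2060-03-06 to 2063-01-29: 300 + 365 + 365 + 29 = 1059 days (rest of 2060, 2061, 2062, to 2063-01-29 in 2063).
1059 ÷ 7 = 151 full weeks with remainder 2, so 151 more Saturdays after the first → 152.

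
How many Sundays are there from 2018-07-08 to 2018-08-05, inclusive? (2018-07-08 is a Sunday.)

2018-07-08 is a Sunday; the first Sunday on or after it is 2018-07-08.
From 2018-07-08 to 2018-08-05: 23 + 5 = 28 days (rest of July, August).
28 ÷ 7 = 4 full weeks with remainder 0, so 4 more Sundays after the first → 5.

5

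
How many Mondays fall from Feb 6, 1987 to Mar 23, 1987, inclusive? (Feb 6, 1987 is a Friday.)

7

Feb 6, 1987 is a Friday; the first Monday on or after it is Feb 9, 1987 (3 days later).
From Feb 9, 1987 to Mar 23, 1987: 19 + 23 = 42 days (rest of Feb, Mar).
42 ÷ 7 = 6 full weeks with remainder 0, so 6 more Mondays after the first → 7.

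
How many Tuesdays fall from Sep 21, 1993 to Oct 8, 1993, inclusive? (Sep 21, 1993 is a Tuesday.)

Sep 21, 1993 is a Tuesday; the first Tuesday on or after it is Sep 21, 1993.
From Sep 21, 1993 to Oct 8, 1993: 9 + 8 = 17 days (rest of Sep, Oct).
17 ÷ 7 = 2 full weeks with remainder 3, so 2 more Tuesdays after the first → 3.

3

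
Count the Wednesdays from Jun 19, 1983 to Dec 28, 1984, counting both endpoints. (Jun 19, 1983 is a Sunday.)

80

Jun 19, 1983 is a Sunday; the first Wednesday on or after it is Jun 22, 1983 (3 days later).
From Jun 22, 1983 to Dec 28, 1984: 192 + 363 = 555 days (rest of 1983, to Dec 28, 1984 in 1984).
555 ÷ 7 = 79 full weeks with remainder 2, so 79 more Wednesdays after the first → 80.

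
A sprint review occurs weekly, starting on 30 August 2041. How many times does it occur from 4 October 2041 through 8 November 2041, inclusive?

6

Occurrences land 7·i days after 30 August 2041 for i = 0, 1, 2, …
4 October 2041 is 35 days after the start; 35 ÷ 7 = 5 remainder 0. First occurrence in the window: #6 on 4 October 2041 (5×7 = 35 days in).
8 November 2041 is 70 days after the start; 70 ÷ 7 = 10 remainder 0. Last occurrence in the window: #11 on 8 November 2041.
Occurrences #6 through #11: 6 in total.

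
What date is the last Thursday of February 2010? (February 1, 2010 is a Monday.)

February 2010 begins on a Monday, so the first Thursday is February 4 (3 days later).
February 2010 has 28 days. Adding weeks: 4, 11, 18, 25 — the last one ≤ 28 is the 25th.

2010-02-25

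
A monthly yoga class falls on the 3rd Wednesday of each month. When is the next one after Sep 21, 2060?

Oct 20, 2060

Sep 2060 starts on a Wednesday; its first Wednesday is the 1st, so the 3rd Wednesday is the 15th — Sep 15, 2060.
That is not after Sep 21, 2060, so look at Oct 2060.
Oct 2060 starts on a Friday; its first Wednesday is the 6th, so the 3rd Wednesday is the 20th — Oct 20, 2060.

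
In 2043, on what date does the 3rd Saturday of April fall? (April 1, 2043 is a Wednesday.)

April 2043 begins on a Wednesday, so the first Saturday is April 4 (3 days later).
The 3rd Saturday is 2 weeks later: 4 + 14 = 18.

18 April 2043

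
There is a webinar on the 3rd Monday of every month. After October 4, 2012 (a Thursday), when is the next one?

October 2012 starts on a Monday; its first Monday is the 1st, so the 3rd Monday is the 15th — October 15, 2012.
October 15, 2012 is after October 4, 2012, so that is the next one.

October 15, 2012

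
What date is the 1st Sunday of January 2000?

2 January 2000

January 2000 begins on a Saturday, so the first Sunday is January 2 (1 day later).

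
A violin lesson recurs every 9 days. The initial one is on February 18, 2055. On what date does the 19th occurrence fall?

The 19th occurrence is 18 intervals after the first: 18 × 9 = 162 days after February 18, 2055.
February has 28 days — 10 days to the end of February leaves 152.
March has 31 days (121 left).
April has 30 days (91 left).
May has 31 days (60 left).
June has 30 days (30 left).
30 days into July → July 30, 2055.

July 30, 2055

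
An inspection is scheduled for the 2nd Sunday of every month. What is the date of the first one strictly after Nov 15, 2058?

Dec 8, 2058

Nov 2058 starts on a Friday; its first Sunday is the 3rd, so the 2nd Sunday is the 10th — Nov 10, 2058.
That is not after Nov 15, 2058, so look at Dec 2058.
Dec 2058 starts on a Sunday; its first Sunday is the 1st, so the 2nd Sunday is the 8th — Dec 8, 2058.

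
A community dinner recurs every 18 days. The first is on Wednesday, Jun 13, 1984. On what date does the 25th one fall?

Aug 19, 1985

The 25th occurrence is 24 intervals after the first: 24 × 18 = 432 days after Jun 13, 1984.
Jun has 30 days — 17 days to the end of Jun leaves 415.
From end of Jun to end of 1984 is 184 days (231 left).
Jan has 31 days (200 left).
Feb has 28 days (172 left).
Mar has 31 days (141 left).
Apr has 30 days (111 left).
May has 31 days (80 left).
Jun has 30 days (50 left).
Jul has 31 days (19 left).
19 days into Aug → Aug 19, 1985.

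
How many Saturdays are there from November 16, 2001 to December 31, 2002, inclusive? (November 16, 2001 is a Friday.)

59

November 16, 2001 is a Friday; the first Saturday on or after it is November 17, 2001 (1 day later).
From November 17, 2001 to December 31, 2002: 44 + 365 = 409 days (rest of 2001, to December 31, 2002 in 2002).
409 ÷ 7 = 58 full weeks with remainder 3, so 58 more Saturdays after the first → 59.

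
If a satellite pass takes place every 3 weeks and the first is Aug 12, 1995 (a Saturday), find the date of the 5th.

The 5th occurrence is 4 intervals after the first: 4 × 21 = 84 days after Aug 12, 1995.
Aug has 31 days — 19 days to the end of Aug leaves 65.
Sep has 30 days (35 left).
Oct has 31 days (4 left).
4 days into Nov → Nov 4, 1995.

Nov 4, 1995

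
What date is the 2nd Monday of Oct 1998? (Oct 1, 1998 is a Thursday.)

Oct 12, 1998

Oct 1998 begins on a Thursday, so the first Monday is Oct 5 (4 days later).
The 2nd Monday is 1 weeks later: 5 + 7 = 12.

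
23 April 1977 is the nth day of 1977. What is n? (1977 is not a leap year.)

113

Days in months before April: 31 + 28 + 31 = 90.
Plus 23 days into April → day 113.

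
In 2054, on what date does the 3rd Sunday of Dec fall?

Dec 20, 2054

The first Sunday of Dec 2054 is Dec 6.
The 3rd Sunday is 2 weeks later: 6 + 14 = 20.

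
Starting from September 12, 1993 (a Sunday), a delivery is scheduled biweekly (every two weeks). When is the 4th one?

The 4th occurrence is 3 intervals after the first: 3 × 14 = 42 days after September 12, 1993.
September has 30 days — 18 days to the end of September leaves 24.
24 days into October → October 24, 1993.

October 24, 1993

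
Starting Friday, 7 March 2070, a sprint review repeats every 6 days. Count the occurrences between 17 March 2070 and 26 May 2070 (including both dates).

Occurrences land 6·i days after 7 March 2070 for i = 0, 1, 2, …
17 March 2070 is 10 days after the start; 10 ÷ 6 = 1 remainder 4; since the remainder is 4, round up to i = 2. First occurrence in the window: #3 on 19 March 2070 (2×6 = 12 days in).
26 May 2070 is 80 days after the start; 80 ÷ 6 = 13 remainder 2. Last occurrence in the window: #14 on 24 May 2070.
Occurrences #3 through #14: 12 in total.

12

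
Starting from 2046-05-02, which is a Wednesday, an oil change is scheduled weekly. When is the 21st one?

The 21st occurrence is 20 intervals after the first: 20 × 7 = 140 days after 2046-05-02.
May has 31 days — 29 days to the end of May leaves 111.
June has 30 days (81 left).
July has 31 days (50 left).
August has 31 days (19 left).
19 days into September → 2046-09-19.

2046-09-19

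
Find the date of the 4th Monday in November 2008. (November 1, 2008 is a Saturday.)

November 24, 2008

November 2008 begins on a Saturday, so the first Monday is November 3 (2 days later).
The 4th Monday is 3 weeks later: 3 + 21 = 24.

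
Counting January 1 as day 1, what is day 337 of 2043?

2043-12-03

January has 31 days (337 − 31 = 306 remain).
February has 28 days (306 − 28 = 278 remain).
March has 31 days (278 − 31 = 247 remain).
April has 30 days (247 − 30 = 217 remain).
May has 31 days (217 − 31 = 186 remain).
June has 30 days (186 − 30 = 156 remain).
July has 31 days (156 − 31 = 125 remain).
August has 31 days (125 − 31 = 94 remain).
September has 30 days (94 − 30 = 64 remain).
October has 31 days (64 − 31 = 33 remain).
November has 30 days (33 − 30 = 3 remain).
3 into December → December 3.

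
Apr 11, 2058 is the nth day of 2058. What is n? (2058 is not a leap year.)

101

Days in months before Apr: 31 + 28 + 31 = 90.
Plus 11 days into Apr → day 101.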